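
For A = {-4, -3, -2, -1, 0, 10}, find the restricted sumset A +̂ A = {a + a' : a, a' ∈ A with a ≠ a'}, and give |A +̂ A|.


Restricted sumset: A +̂ A = {a + a' : a ∈ A, a' ∈ A, a ≠ a'}.
Equivalently, take A + A and drop any sum 2a that is achievable ONLY as a + a for a ∈ A (i.e. sums representable only with equal summands).
Enumerate pairs (a, a') with a < a' (symmetric, so each unordered pair gives one sum; this covers all a ≠ a'):
  -4 + -3 = -7
  -4 + -2 = -6
  -4 + -1 = -5
  -4 + 0 = -4
  -4 + 10 = 6
  -3 + -2 = -5
  -3 + -1 = -4
  -3 + 0 = -3
  -3 + 10 = 7
  -2 + -1 = -3
  -2 + 0 = -2
  -2 + 10 = 8
  -1 + 0 = -1
  -1 + 10 = 9
  0 + 10 = 10
Collected distinct sums: {-7, -6, -5, -4, -3, -2, -1, 6, 7, 8, 9, 10}
|A +̂ A| = 12
(Reference bound: |A +̂ A| ≥ 2|A| - 3 for |A| ≥ 2, with |A| = 6 giving ≥ 9.)

|A +̂ A| = 12


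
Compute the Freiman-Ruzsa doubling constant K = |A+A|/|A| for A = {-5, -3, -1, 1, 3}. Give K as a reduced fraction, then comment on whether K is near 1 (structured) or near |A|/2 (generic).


|A| = 5.
Compute A + A by enumerating all 25 pairs.
A + A = {-10, -8, -6, -4, -2, 0, 2, 4, 6}, so |A + A| = 9.
K = |A + A| / |A| = 9/5 (already in lowest terms) ≈ 1.8000.
Reference: AP of size 5 gives K = 9/5 ≈ 1.8000; a fully generic set of size 5 gives K ≈ 3.0000.

|A| = 5, |A + A| = 9, K = 9/5.


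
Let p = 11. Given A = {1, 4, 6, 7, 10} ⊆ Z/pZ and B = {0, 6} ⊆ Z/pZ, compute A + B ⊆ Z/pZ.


Work in Z/11Z: reduce every sum a + b modulo 11.
Enumerate all 10 pairs:
a = 1: 1+0=1, 1+6=7
a = 4: 4+0=4, 4+6=10
a = 6: 6+0=6, 6+6=1
a = 7: 7+0=7, 7+6=2
a = 10: 10+0=10, 10+6=5
Distinct residues collected: {1, 2, 4, 5, 6, 7, 10}
|A + B| = 7 (out of 11 total residues).

A + B = {1, 2, 4, 5, 6, 7, 10}


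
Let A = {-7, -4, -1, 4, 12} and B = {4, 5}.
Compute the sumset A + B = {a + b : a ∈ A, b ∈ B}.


A + B = {a + b : a ∈ A, b ∈ B}.
Enumerate all |A|·|B| = 5·2 = 10 pairs (a, b) and collect distinct sums.
a = -7: -7+4=-3, -7+5=-2
a = -4: -4+4=0, -4+5=1
a = -1: -1+4=3, -1+5=4
a = 4: 4+4=8, 4+5=9
a = 12: 12+4=16, 12+5=17
Collecting distinct sums: A + B = {-3, -2, 0, 1, 3, 4, 8, 9, 16, 17}
|A + B| = 10

A + B = {-3, -2, 0, 1, 3, 4, 8, 9, 16, 17}


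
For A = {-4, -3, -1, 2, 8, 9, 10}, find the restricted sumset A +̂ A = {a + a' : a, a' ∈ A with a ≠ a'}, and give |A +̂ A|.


Restricted sumset: A +̂ A = {a + a' : a ∈ A, a' ∈ A, a ≠ a'}.
Equivalently, take A + A and drop any sum 2a that is achievable ONLY as a + a for a ∈ A (i.e. sums representable only with equal summands).
Enumerate pairs (a, a') with a < a' (symmetric, so each unordered pair gives one sum; this covers all a ≠ a'):
  -4 + -3 = -7
  -4 + -1 = -5
  -4 + 2 = -2
  -4 + 8 = 4
  -4 + 9 = 5
  -4 + 10 = 6
  -3 + -1 = -4
  -3 + 2 = -1
  -3 + 8 = 5
  -3 + 9 = 6
  -3 + 10 = 7
  -1 + 2 = 1
  -1 + 8 = 7
  -1 + 9 = 8
  -1 + 10 = 9
  2 + 8 = 10
  2 + 9 = 11
  2 + 10 = 12
  8 + 9 = 17
  8 + 10 = 18
  9 + 10 = 19
Collected distinct sums: {-7, -5, -4, -2, -1, 1, 4, 5, 6, 7, 8, 9, 10, 11, 12, 17, 18, 19}
|A +̂ A| = 18
(Reference bound: |A +̂ A| ≥ 2|A| - 3 for |A| ≥ 2, with |A| = 7 giving ≥ 11.)

|A +̂ A| = 18


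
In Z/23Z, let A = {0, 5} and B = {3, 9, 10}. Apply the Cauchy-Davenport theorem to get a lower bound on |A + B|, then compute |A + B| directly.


Cauchy-Davenport: |A + B| ≥ min(p, |A| + |B| - 1) for A, B nonempty in Z/pZ.
|A| = 2, |B| = 3, p = 23.
CD lower bound = min(23, 2 + 3 - 1) = min(23, 4) = 4.
Compute A + B mod 23 directly:
a = 0: 0+3=3, 0+9=9, 0+10=10
a = 5: 5+3=8, 5+9=14, 5+10=15
A + B = {3, 8, 9, 10, 14, 15}, so |A + B| = 6.
Verify: 6 ≥ 4? Yes ✓.

CD lower bound = 4, actual |A + B| = 6.


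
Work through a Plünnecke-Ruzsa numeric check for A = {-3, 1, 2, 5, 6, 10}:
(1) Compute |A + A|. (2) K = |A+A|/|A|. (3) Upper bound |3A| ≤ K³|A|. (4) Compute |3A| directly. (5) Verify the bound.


|A| = 6.
Step 1: Compute A + A by enumerating all 36 pairs.
A + A = {-6, -2, -1, 2, 3, 4, 6, 7, 8, 10, 11, 12, 15, 16, 20}, so |A + A| = 15.
Step 2: Doubling constant K = |A + A|/|A| = 15/6 = 15/6 ≈ 2.5000.
Step 3: Plünnecke-Ruzsa gives |3A| ≤ K³·|A| = (2.5000)³ · 6 ≈ 93.7500.
Step 4: Compute 3A = A + A + A directly by enumerating all triples (a,b,c) ∈ A³; |3A| = 28.
Step 5: Check 28 ≤ 93.7500? Yes ✓.

K = 15/6, Plünnecke-Ruzsa bound K³|A| ≈ 93.7500, |3A| = 28, inequality holds.


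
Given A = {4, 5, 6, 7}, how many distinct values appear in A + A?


A + A = {a + a' : a, a' ∈ A}; |A| = 4.
General bounds: 2|A| - 1 ≤ |A + A| ≤ |A|(|A|+1)/2, i.e. 7 ≤ |A + A| ≤ 10.
Lower bound 2|A|-1 is attained iff A is an arithmetic progression.
Enumerate sums a + a' for a ≤ a' (symmetric, so this suffices):
a = 4: 4+4=8, 4+5=9, 4+6=10, 4+7=11
a = 5: 5+5=10, 5+6=11, 5+7=12
a = 6: 6+6=12, 6+7=13
a = 7: 7+7=14
Distinct sums: {8, 9, 10, 11, 12, 13, 14}
|A + A| = 7

|A + A| = 7


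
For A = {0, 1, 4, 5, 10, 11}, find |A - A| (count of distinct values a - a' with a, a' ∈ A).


A - A = {a - a' : a, a' ∈ A}; |A| = 6.
Bounds: 2|A|-1 ≤ |A - A| ≤ |A|² - |A| + 1, i.e. 11 ≤ |A - A| ≤ 31.
Note: 0 ∈ A - A always (from a - a). The set is symmetric: if d ∈ A - A then -d ∈ A - A.
Enumerate nonzero differences d = a - a' with a > a' (then include -d):
Positive differences: {1, 3, 4, 5, 6, 7, 9, 10, 11}
Full difference set: {0} ∪ (positive diffs) ∪ (negative diffs).
|A - A| = 1 + 2·9 = 19 (matches direct enumeration: 19).

|A - A| = 19


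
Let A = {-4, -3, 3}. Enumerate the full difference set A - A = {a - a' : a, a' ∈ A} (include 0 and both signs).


A - A = {a - a' : a, a' ∈ A}.
Compute a - a' for each ordered pair (a, a'):
a = -4: -4--4=0, -4--3=-1, -4-3=-7
a = -3: -3--4=1, -3--3=0, -3-3=-6
a = 3: 3--4=7, 3--3=6, 3-3=0
Collecting distinct values (and noting 0 appears from a-a):
A - A = {-7, -6, -1, 0, 1, 6, 7}
|A - A| = 7

A - A = {-7, -6, -1, 0, 1, 6, 7}


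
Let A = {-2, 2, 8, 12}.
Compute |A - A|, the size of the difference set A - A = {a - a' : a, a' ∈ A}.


A - A = {a - a' : a, a' ∈ A}; |A| = 4.
Bounds: 2|A|-1 ≤ |A - A| ≤ |A|² - |A| + 1, i.e. 7 ≤ |A - A| ≤ 13.
Note: 0 ∈ A - A always (from a - a). The set is symmetric: if d ∈ A - A then -d ∈ A - A.
Enumerate nonzero differences d = a - a' with a > a' (then include -d):
Positive differences: {4, 6, 10, 14}
Full difference set: {0} ∪ (positive diffs) ∪ (negative diffs).
|A - A| = 1 + 2·4 = 9 (matches direct enumeration: 9).

|A - A| = 9


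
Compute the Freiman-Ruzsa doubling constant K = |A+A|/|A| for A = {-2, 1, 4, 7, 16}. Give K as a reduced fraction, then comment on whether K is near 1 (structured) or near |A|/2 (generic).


|A| = 5.
Compute A + A by enumerating all 25 pairs.
A + A = {-4, -1, 2, 5, 8, 11, 14, 17, 20, 23, 32}, so |A + A| = 11.
K = |A + A| / |A| = 11/5 (already in lowest terms) ≈ 2.2000.
Reference: AP of size 5 gives K = 9/5 ≈ 1.8000; a fully generic set of size 5 gives K ≈ 3.0000.

|A| = 5, |A + A| = 11, K = 11/5.


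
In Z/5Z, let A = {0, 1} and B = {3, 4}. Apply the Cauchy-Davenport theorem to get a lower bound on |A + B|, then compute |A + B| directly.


Cauchy-Davenport: |A + B| ≥ min(p, |A| + |B| - 1) for A, B nonempty in Z/pZ.
|A| = 2, |B| = 2, p = 5.
CD lower bound = min(5, 2 + 2 - 1) = min(5, 3) = 3.
Compute A + B mod 5 directly:
a = 0: 0+3=3, 0+4=4
a = 1: 1+3=4, 1+4=0
A + B = {0, 3, 4}, so |A + B| = 3.
Verify: 3 ≥ 3? Yes ✓.

CD lower bound = 3, actual |A + B| = 3.


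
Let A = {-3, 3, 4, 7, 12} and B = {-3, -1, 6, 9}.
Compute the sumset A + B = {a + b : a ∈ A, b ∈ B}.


A + B = {a + b : a ∈ A, b ∈ B}.
Enumerate all |A|·|B| = 5·4 = 20 pairs (a, b) and collect distinct sums.
a = -3: -3+-3=-6, -3+-1=-4, -3+6=3, -3+9=6
a = 3: 3+-3=0, 3+-1=2, 3+6=9, 3+9=12
a = 4: 4+-3=1, 4+-1=3, 4+6=10, 4+9=13
a = 7: 7+-3=4, 7+-1=6, 7+6=13, 7+9=16
a = 12: 12+-3=9, 12+-1=11, 12+6=18, 12+9=21
Collecting distinct sums: A + B = {-6, -4, 0, 1, 2, 3, 4, 6, 9, 10, 11, 12, 13, 16, 18, 21}
|A + B| = 16

A + B = {-6, -4, 0, 1, 2, 3, 4, 6, 9, 10, 11, 12, 13, 16, 18, 21}


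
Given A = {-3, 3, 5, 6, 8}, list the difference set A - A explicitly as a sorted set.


A - A = {a - a' : a, a' ∈ A}.
Compute a - a' for each ordered pair (a, a'):
a = -3: -3--3=0, -3-3=-6, -3-5=-8, -3-6=-9, -3-8=-11
a = 3: 3--3=6, 3-3=0, 3-5=-2, 3-6=-3, 3-8=-5
a = 5: 5--3=8, 5-3=2, 5-5=0, 5-6=-1, 5-8=-3
a = 6: 6--3=9, 6-3=3, 6-5=1, 6-6=0, 6-8=-2
a = 8: 8--3=11, 8-3=5, 8-5=3, 8-6=2, 8-8=0
Collecting distinct values (and noting 0 appears from a-a):
A - A = {-11, -9, -8, -6, -5, -3, -2, -1, 0, 1, 2, 3, 5, 6, 8, 9, 11}
|A - A| = 17

A - A = {-11, -9, -8, -6, -5, -3, -2, -1, 0, 1, 2, 3, 5, 6, 8, 9, 11}


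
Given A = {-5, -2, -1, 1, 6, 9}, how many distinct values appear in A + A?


A + A = {a + a' : a, a' ∈ A}; |A| = 6.
General bounds: 2|A| - 1 ≤ |A + A| ≤ |A|(|A|+1)/2, i.e. 11 ≤ |A + A| ≤ 21.
Lower bound 2|A|-1 is attained iff A is an arithmetic progression.
Enumerate sums a + a' for a ≤ a' (symmetric, so this suffices):
a = -5: -5+-5=-10, -5+-2=-7, -5+-1=-6, -5+1=-4, -5+6=1, -5+9=4
a = -2: -2+-2=-4, -2+-1=-3, -2+1=-1, -2+6=4, -2+9=7
a = -1: -1+-1=-2, -1+1=0, -1+6=5, -1+9=8
a = 1: 1+1=2, 1+6=7, 1+9=10
a = 6: 6+6=12, 6+9=15
a = 9: 9+9=18
Distinct sums: {-10, -7, -6, -4, -3, -2, -1, 0, 1, 2, 4, 5, 7, 8, 10, 12, 15, 18}
|A + A| = 18

|A + A| = 18


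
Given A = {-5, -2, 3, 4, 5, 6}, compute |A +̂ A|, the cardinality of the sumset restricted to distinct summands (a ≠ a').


Restricted sumset: A +̂ A = {a + a' : a ∈ A, a' ∈ A, a ≠ a'}.
Equivalently, take A + A and drop any sum 2a that is achievable ONLY as a + a for a ∈ A (i.e. sums representable only with equal summands).
Enumerate pairs (a, a') with a < a' (symmetric, so each unordered pair gives one sum; this covers all a ≠ a'):
  -5 + -2 = -7
  -5 + 3 = -2
  -5 + 4 = -1
  -5 + 5 = 0
  -5 + 6 = 1
  -2 + 3 = 1
  -2 + 4 = 2
  -2 + 5 = 3
  -2 + 6 = 4
  3 + 4 = 7
  3 + 5 = 8
  3 + 6 = 9
  4 + 5 = 9
  4 + 6 = 10
  5 + 6 = 11
Collected distinct sums: {-7, -2, -1, 0, 1, 2, 3, 4, 7, 8, 9, 10, 11}
|A +̂ A| = 13
(Reference bound: |A +̂ A| ≥ 2|A| - 3 for |A| ≥ 2, with |A| = 6 giving ≥ 9.)

|A +̂ A| = 13


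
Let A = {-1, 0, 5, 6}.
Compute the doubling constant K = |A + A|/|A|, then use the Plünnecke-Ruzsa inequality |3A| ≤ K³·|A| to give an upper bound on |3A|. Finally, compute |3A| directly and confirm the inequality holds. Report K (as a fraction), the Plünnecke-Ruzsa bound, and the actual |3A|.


|A| = 4.
Step 1: Compute A + A by enumerating all 16 pairs.
A + A = {-2, -1, 0, 4, 5, 6, 10, 11, 12}, so |A + A| = 9.
Step 2: Doubling constant K = |A + A|/|A| = 9/4 = 9/4 ≈ 2.2500.
Step 3: Plünnecke-Ruzsa gives |3A| ≤ K³·|A| = (2.2500)³ · 4 ≈ 45.5625.
Step 4: Compute 3A = A + A + A directly by enumerating all triples (a,b,c) ∈ A³; |3A| = 16.
Step 5: Check 16 ≤ 45.5625? Yes ✓.

K = 9/4, Plünnecke-Ruzsa bound K³|A| ≈ 45.5625, |3A| = 16, inequality holds.


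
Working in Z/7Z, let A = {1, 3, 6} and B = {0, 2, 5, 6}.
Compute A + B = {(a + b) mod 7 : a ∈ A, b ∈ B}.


Work in Z/7Z: reduce every sum a + b modulo 7.
Enumerate all 12 pairs:
a = 1: 1+0=1, 1+2=3, 1+5=6, 1+6=0
a = 3: 3+0=3, 3+2=5, 3+5=1, 3+6=2
a = 6: 6+0=6, 6+2=1, 6+5=4, 6+6=5
Distinct residues collected: {0, 1, 2, 3, 4, 5, 6}
|A + B| = 7 (out of 7 total residues).

A + B = {0, 1, 2, 3, 4, 5, 6}


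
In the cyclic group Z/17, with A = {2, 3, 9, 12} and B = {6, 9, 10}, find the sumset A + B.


Work in Z/17Z: reduce every sum a + b modulo 17.
Enumerate all 12 pairs:
a = 2: 2+6=8, 2+9=11, 2+10=12
a = 3: 3+6=9, 3+9=12, 3+10=13
a = 9: 9+6=15, 9+9=1, 9+10=2
a = 12: 12+6=1, 12+9=4, 12+10=5
Distinct residues collected: {1, 2, 4, 5, 8, 9, 11, 12, 13, 15}
|A + B| = 10 (out of 17 total residues).

A + B = {1, 2, 4, 5, 8, 9, 11, 12, 13, 15}


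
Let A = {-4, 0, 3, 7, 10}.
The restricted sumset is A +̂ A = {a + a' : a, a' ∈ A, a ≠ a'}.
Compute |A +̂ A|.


Restricted sumset: A +̂ A = {a + a' : a ∈ A, a' ∈ A, a ≠ a'}.
Equivalently, take A + A and drop any sum 2a that is achievable ONLY as a + a for a ∈ A (i.e. sums representable only with equal summands).
Enumerate pairs (a, a') with a < a' (symmetric, so each unordered pair gives one sum; this covers all a ≠ a'):
  -4 + 0 = -4
  -4 + 3 = -1
  -4 + 7 = 3
  -4 + 10 = 6
  0 + 3 = 3
  0 + 7 = 7
  0 + 10 = 10
  3 + 7 = 10
  3 + 10 = 13
  7 + 10 = 17
Collected distinct sums: {-4, -1, 3, 6, 7, 10, 13, 17}
|A +̂ A| = 8
(Reference bound: |A +̂ A| ≥ 2|A| - 3 for |A| ≥ 2, with |A| = 5 giving ≥ 7.)

|A +̂ A| = 8


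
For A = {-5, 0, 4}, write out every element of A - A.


A - A = {a - a' : a, a' ∈ A}.
Compute a - a' for each ordered pair (a, a'):
a = -5: -5--5=0, -5-0=-5, -5-4=-9
a = 0: 0--5=5, 0-0=0, 0-4=-4
a = 4: 4--5=9, 4-0=4, 4-4=0
Collecting distinct values (and noting 0 appears from a-a):
A - A = {-9, -5, -4, 0, 4, 5, 9}
|A - A| = 7

A - A = {-9, -5, -4, 0, 4, 5, 9}


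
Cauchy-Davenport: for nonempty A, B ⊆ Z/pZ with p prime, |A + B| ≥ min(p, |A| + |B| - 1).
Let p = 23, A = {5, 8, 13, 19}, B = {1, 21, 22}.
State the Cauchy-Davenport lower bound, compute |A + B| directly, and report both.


Cauchy-Davenport: |A + B| ≥ min(p, |A| + |B| - 1) for A, B nonempty in Z/pZ.
|A| = 4, |B| = 3, p = 23.
CD lower bound = min(23, 4 + 3 - 1) = min(23, 6) = 6.
Compute A + B mod 23 directly:
a = 5: 5+1=6, 5+21=3, 5+22=4
a = 8: 8+1=9, 8+21=6, 8+22=7
a = 13: 13+1=14, 13+21=11, 13+22=12
a = 19: 19+1=20, 19+21=17, 19+22=18
A + B = {3, 4, 6, 7, 9, 11, 12, 14, 17, 18, 20}, so |A + B| = 11.
Verify: 11 ≥ 6? Yes ✓.

CD lower bound = 6, actual |A + B| = 11.


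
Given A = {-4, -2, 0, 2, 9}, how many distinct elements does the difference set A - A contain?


A - A = {a - a' : a, a' ∈ A}; |A| = 5.
Bounds: 2|A|-1 ≤ |A - A| ≤ |A|² - |A| + 1, i.e. 9 ≤ |A - A| ≤ 21.
Note: 0 ∈ A - A always (from a - a). The set is symmetric: if d ∈ A - A then -d ∈ A - A.
Enumerate nonzero differences d = a - a' with a > a' (then include -d):
Positive differences: {2, 4, 6, 7, 9, 11, 13}
Full difference set: {0} ∪ (positive diffs) ∪ (negative diffs).
|A - A| = 1 + 2·7 = 15 (matches direct enumeration: 15).

|A - A| = 15


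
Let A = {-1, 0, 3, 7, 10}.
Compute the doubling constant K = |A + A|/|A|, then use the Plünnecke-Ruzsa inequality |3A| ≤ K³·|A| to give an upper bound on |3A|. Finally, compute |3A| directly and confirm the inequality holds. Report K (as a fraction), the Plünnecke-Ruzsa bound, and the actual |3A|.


|A| = 5.
Step 1: Compute A + A by enumerating all 25 pairs.
A + A = {-2, -1, 0, 2, 3, 6, 7, 9, 10, 13, 14, 17, 20}, so |A + A| = 13.
Step 2: Doubling constant K = |A + A|/|A| = 13/5 = 13/5 ≈ 2.6000.
Step 3: Plünnecke-Ruzsa gives |3A| ≤ K³·|A| = (2.6000)³ · 5 ≈ 87.8800.
Step 4: Compute 3A = A + A + A directly by enumerating all triples (a,b,c) ∈ A³; |3A| = 25.
Step 5: Check 25 ≤ 87.8800? Yes ✓.

K = 13/5, Plünnecke-Ruzsa bound K³|A| ≈ 87.8800, |3A| = 25, inequality holds.


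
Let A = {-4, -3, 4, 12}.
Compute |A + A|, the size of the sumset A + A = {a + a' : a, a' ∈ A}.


A + A = {a + a' : a, a' ∈ A}; |A| = 4.
General bounds: 2|A| - 1 ≤ |A + A| ≤ |A|(|A|+1)/2, i.e. 7 ≤ |A + A| ≤ 10.
Lower bound 2|A|-1 is attained iff A is an arithmetic progression.
Enumerate sums a + a' for a ≤ a' (symmetric, so this suffices):
a = -4: -4+-4=-8, -4+-3=-7, -4+4=0, -4+12=8
a = -3: -3+-3=-6, -3+4=1, -3+12=9
a = 4: 4+4=8, 4+12=16
a = 12: 12+12=24
Distinct sums: {-8, -7, -6, 0, 1, 8, 9, 16, 24}
|A + A| = 9

|A + A| = 9


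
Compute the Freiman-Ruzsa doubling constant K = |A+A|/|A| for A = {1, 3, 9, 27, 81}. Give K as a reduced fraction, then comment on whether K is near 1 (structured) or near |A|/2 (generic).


|A| = 5.
Compute A + A by enumerating all 25 pairs.
A + A = {2, 4, 6, 10, 12, 18, 28, 30, 36, 54, 82, 84, 90, 108, 162}, so |A + A| = 15.
K = |A + A| / |A| = 15/5 = 3/1 ≈ 3.0000.
Reference: AP of size 5 gives K = 9/5 ≈ 1.8000; a fully generic set of size 5 gives K ≈ 3.0000.

|A| = 5, |A + A| = 15, K = 15/5 = 3/1.


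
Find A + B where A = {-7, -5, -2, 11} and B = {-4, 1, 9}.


A + B = {a + b : a ∈ A, b ∈ B}.
Enumerate all |A|·|B| = 4·3 = 12 pairs (a, b) and collect distinct sums.
a = -7: -7+-4=-11, -7+1=-6, -7+9=2
a = -5: -5+-4=-9, -5+1=-4, -5+9=4
a = -2: -2+-4=-6, -2+1=-1, -2+9=7
a = 11: 11+-4=7, 11+1=12, 11+9=20
Collecting distinct sums: A + B = {-11, -9, -6, -4, -1, 2, 4, 7, 12, 20}
|A + B| = 10

A + B = {-11, -9, -6, -4, -1, 2, 4, 7, 12, 20}


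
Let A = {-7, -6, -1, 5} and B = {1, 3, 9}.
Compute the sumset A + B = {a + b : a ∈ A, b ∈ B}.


A + B = {a + b : a ∈ A, b ∈ B}.
Enumerate all |A|·|B| = 4·3 = 12 pairs (a, b) and collect distinct sums.
a = -7: -7+1=-6, -7+3=-4, -7+9=2
a = -6: -6+1=-5, -6+3=-3, -6+9=3
a = -1: -1+1=0, -1+3=2, -1+9=8
a = 5: 5+1=6, 5+3=8, 5+9=14
Collecting distinct sums: A + B = {-6, -5, -4, -3, 0, 2, 3, 6, 8, 14}
|A + B| = 10

A + B = {-6, -5, -4, -3, 0, 2, 3, 6, 8, 14}


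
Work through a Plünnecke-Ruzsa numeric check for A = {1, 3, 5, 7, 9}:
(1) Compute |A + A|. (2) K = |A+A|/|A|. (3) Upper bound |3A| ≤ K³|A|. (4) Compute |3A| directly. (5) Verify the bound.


|A| = 5.
Step 1: Compute A + A by enumerating all 25 pairs.
A + A = {2, 4, 6, 8, 10, 12, 14, 16, 18}, so |A + A| = 9.
Step 2: Doubling constant K = |A + A|/|A| = 9/5 = 9/5 ≈ 1.8000.
Step 3: Plünnecke-Ruzsa gives |3A| ≤ K³·|A| = (1.8000)³ · 5 ≈ 29.1600.
Step 4: Compute 3A = A + A + A directly by enumerating all triples (a,b,c) ∈ A³; |3A| = 13.
Step 5: Check 13 ≤ 29.1600? Yes ✓.

K = 9/5, Plünnecke-Ruzsa bound K³|A| ≈ 29.1600, |3A| = 13, inequality holds.


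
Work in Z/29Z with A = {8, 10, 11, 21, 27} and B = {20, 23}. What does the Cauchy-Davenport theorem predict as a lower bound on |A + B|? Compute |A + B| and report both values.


Cauchy-Davenport: |A + B| ≥ min(p, |A| + |B| - 1) for A, B nonempty in Z/pZ.
|A| = 5, |B| = 2, p = 29.
CD lower bound = min(29, 5 + 2 - 1) = min(29, 6) = 6.
Compute A + B mod 29 directly:
a = 8: 8+20=28, 8+23=2
a = 10: 10+20=1, 10+23=4
a = 11: 11+20=2, 11+23=5
a = 21: 21+20=12, 21+23=15
a = 27: 27+20=18, 27+23=21
A + B = {1, 2, 4, 5, 12, 15, 18, 21, 28}, so |A + B| = 9.
Verify: 9 ≥ 6? Yes ✓.

CD lower bound = 6, actual |A + B| = 9.


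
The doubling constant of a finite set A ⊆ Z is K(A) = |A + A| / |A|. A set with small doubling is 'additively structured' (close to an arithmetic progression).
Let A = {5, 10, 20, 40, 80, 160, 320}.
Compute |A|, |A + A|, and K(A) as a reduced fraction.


|A| = 7.
Compute A + A by enumerating all 49 pairs.
A + A = {10, 15, 20, 25, 30, 40, 45, 50, 60, 80, 85, 90, 100, 120, 160, 165, 170, 180, 200, 240, 320, 325, 330, 340, 360, 400, 480, 640}, so |A + A| = 28.
K = |A + A| / |A| = 28/7 = 4/1 ≈ 4.0000.
Reference: AP of size 7 gives K = 13/7 ≈ 1.8571; a fully generic set of size 7 gives K ≈ 4.0000.

|A| = 7, |A + A| = 28, K = 28/7 = 4/1.


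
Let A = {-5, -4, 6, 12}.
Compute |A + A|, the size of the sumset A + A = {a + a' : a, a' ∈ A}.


A + A = {a + a' : a, a' ∈ A}; |A| = 4.
General bounds: 2|A| - 1 ≤ |A + A| ≤ |A|(|A|+1)/2, i.e. 7 ≤ |A + A| ≤ 10.
Lower bound 2|A|-1 is attained iff A is an arithmetic progression.
Enumerate sums a + a' for a ≤ a' (symmetric, so this suffices):
a = -5: -5+-5=-10, -5+-4=-9, -5+6=1, -5+12=7
a = -4: -4+-4=-8, -4+6=2, -4+12=8
a = 6: 6+6=12, 6+12=18
a = 12: 12+12=24
Distinct sums: {-10, -9, -8, 1, 2, 7, 8, 12, 18, 24}
|A + A| = 10

|A + A| = 10


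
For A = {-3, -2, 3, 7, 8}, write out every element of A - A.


A - A = {a - a' : a, a' ∈ A}.
Compute a - a' for each ordered pair (a, a'):
a = -3: -3--3=0, -3--2=-1, -3-3=-6, -3-7=-10, -3-8=-11
a = -2: -2--3=1, -2--2=0, -2-3=-5, -2-7=-9, -2-8=-10
a = 3: 3--3=6, 3--2=5, 3-3=0, 3-7=-4, 3-8=-5
a = 7: 7--3=10, 7--2=9, 7-3=4, 7-7=0, 7-8=-1
a = 8: 8--3=11, 8--2=10, 8-3=5, 8-7=1, 8-8=0
Collecting distinct values (and noting 0 appears from a-a):
A - A = {-11, -10, -9, -6, -5, -4, -1, 0, 1, 4, 5, 6, 9, 10, 11}
|A - A| = 15

A - A = {-11, -10, -9, -6, -5, -4, -1, 0, 1, 4, 5, 6, 9, 10, 11}


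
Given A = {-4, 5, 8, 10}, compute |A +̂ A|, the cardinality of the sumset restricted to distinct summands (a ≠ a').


Restricted sumset: A +̂ A = {a + a' : a ∈ A, a' ∈ A, a ≠ a'}.
Equivalently, take A + A and drop any sum 2a that is achievable ONLY as a + a for a ∈ A (i.e. sums representable only with equal summands).
Enumerate pairs (a, a') with a < a' (symmetric, so each unordered pair gives one sum; this covers all a ≠ a'):
  -4 + 5 = 1
  -4 + 8 = 4
  -4 + 10 = 6
  5 + 8 = 13
  5 + 10 = 15
  8 + 10 = 18
Collected distinct sums: {1, 4, 6, 13, 15, 18}
|A +̂ A| = 6
(Reference bound: |A +̂ A| ≥ 2|A| - 3 for |A| ≥ 2, with |A| = 4 giving ≥ 5.)

|A +̂ A| = 6


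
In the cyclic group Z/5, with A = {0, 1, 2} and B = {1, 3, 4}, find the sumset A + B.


Work in Z/5Z: reduce every sum a + b modulo 5.
Enumerate all 9 pairs:
a = 0: 0+1=1, 0+3=3, 0+4=4
a = 1: 1+1=2, 1+3=4, 1+4=0
a = 2: 2+1=3, 2+3=0, 2+4=1
Distinct residues collected: {0, 1, 2, 3, 4}
|A + B| = 5 (out of 5 total residues).

A + B = {0, 1, 2, 3, 4}


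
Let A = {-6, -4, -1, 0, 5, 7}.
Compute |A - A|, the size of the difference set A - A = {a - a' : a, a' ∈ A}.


A - A = {a - a' : a, a' ∈ A}; |A| = 6.
Bounds: 2|A|-1 ≤ |A - A| ≤ |A|² - |A| + 1, i.e. 11 ≤ |A - A| ≤ 31.
Note: 0 ∈ A - A always (from a - a). The set is symmetric: if d ∈ A - A then -d ∈ A - A.
Enumerate nonzero differences d = a - a' with a > a' (then include -d):
Positive differences: {1, 2, 3, 4, 5, 6, 7, 8, 9, 11, 13}
Full difference set: {0} ∪ (positive diffs) ∪ (negative diffs).
|A - A| = 1 + 2·11 = 23 (matches direct enumeration: 23).

|A - A| = 23


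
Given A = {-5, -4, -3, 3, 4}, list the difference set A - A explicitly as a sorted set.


A - A = {a - a' : a, a' ∈ A}.
Compute a - a' for each ordered pair (a, a'):
a = -5: -5--5=0, -5--4=-1, -5--3=-2, -5-3=-8, -5-4=-9
a = -4: -4--5=1, -4--4=0, -4--3=-1, -4-3=-7, -4-4=-8
a = -3: -3--5=2, -3--4=1, -3--3=0, -3-3=-6, -3-4=-7
a = 3: 3--5=8, 3--4=7, 3--3=6, 3-3=0, 3-4=-1
a = 4: 4--5=9, 4--4=8, 4--3=7, 4-3=1, 4-4=0
Collecting distinct values (and noting 0 appears from a-a):
A - A = {-9, -8, -7, -6, -2, -1, 0, 1, 2, 6, 7, 8, 9}
|A - A| = 13

A - A = {-9, -8, -7, -6, -2, -1, 0, 1, 2, 6, 7, 8, 9}


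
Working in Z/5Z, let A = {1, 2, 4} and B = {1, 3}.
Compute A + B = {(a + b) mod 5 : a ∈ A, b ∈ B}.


Work in Z/5Z: reduce every sum a + b modulo 5.
Enumerate all 6 pairs:
a = 1: 1+1=2, 1+3=4
a = 2: 2+1=3, 2+3=0
a = 4: 4+1=0, 4+3=2
Distinct residues collected: {0, 2, 3, 4}
|A + B| = 4 (out of 5 total residues).

A + B = {0, 2, 3, 4}


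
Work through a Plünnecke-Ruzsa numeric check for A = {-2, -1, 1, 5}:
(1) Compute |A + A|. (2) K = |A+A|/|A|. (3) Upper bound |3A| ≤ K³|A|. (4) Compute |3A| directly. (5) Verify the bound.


|A| = 4.
Step 1: Compute A + A by enumerating all 16 pairs.
A + A = {-4, -3, -2, -1, 0, 2, 3, 4, 6, 10}, so |A + A| = 10.
Step 2: Doubling constant K = |A + A|/|A| = 10/4 = 10/4 ≈ 2.5000.
Step 3: Plünnecke-Ruzsa gives |3A| ≤ K³·|A| = (2.5000)³ · 4 ≈ 62.5000.
Step 4: Compute 3A = A + A + A directly by enumerating all triples (a,b,c) ∈ A³; |3A| = 17.
Step 5: Check 17 ≤ 62.5000? Yes ✓.

K = 10/4, Plünnecke-Ruzsa bound K³|A| ≈ 62.5000, |3A| = 17, inequality holds.


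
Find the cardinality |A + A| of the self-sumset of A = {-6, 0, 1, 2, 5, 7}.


A + A = {a + a' : a, a' ∈ A}; |A| = 6.
General bounds: 2|A| - 1 ≤ |A + A| ≤ |A|(|A|+1)/2, i.e. 11 ≤ |A + A| ≤ 21.
Lower bound 2|A|-1 is attained iff A is an arithmetic progression.
Enumerate sums a + a' for a ≤ a' (symmetric, so this suffices):
a = -6: -6+-6=-12, -6+0=-6, -6+1=-5, -6+2=-4, -6+5=-1, -6+7=1
a = 0: 0+0=0, 0+1=1, 0+2=2, 0+5=5, 0+7=7
a = 1: 1+1=2, 1+2=3, 1+5=6, 1+7=8
a = 2: 2+2=4, 2+5=7, 2+7=9
a = 5: 5+5=10, 5+7=12
a = 7: 7+7=14
Distinct sums: {-12, -6, -5, -4, -1, 0, 1, 2, 3, 4, 5, 6, 7, 8, 9, 10, 12, 14}
|A + A| = 18

|A + A| = 18


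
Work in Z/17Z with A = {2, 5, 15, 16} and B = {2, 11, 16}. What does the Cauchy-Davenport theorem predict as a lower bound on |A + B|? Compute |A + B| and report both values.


Cauchy-Davenport: |A + B| ≥ min(p, |A| + |B| - 1) for A, B nonempty in Z/pZ.
|A| = 4, |B| = 3, p = 17.
CD lower bound = min(17, 4 + 3 - 1) = min(17, 6) = 6.
Compute A + B mod 17 directly:
a = 2: 2+2=4, 2+11=13, 2+16=1
a = 5: 5+2=7, 5+11=16, 5+16=4
a = 15: 15+2=0, 15+11=9, 15+16=14
a = 16: 16+2=1, 16+11=10, 16+16=15
A + B = {0, 1, 4, 7, 9, 10, 13, 14, 15, 16}, so |A + B| = 10.
Verify: 10 ≥ 6? Yes ✓.

CD lower bound = 6, actual |A + B| = 10.


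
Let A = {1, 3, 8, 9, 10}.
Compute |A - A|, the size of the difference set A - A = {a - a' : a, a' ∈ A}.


A - A = {a - a' : a, a' ∈ A}; |A| = 5.
Bounds: 2|A|-1 ≤ |A - A| ≤ |A|² - |A| + 1, i.e. 9 ≤ |A - A| ≤ 21.
Note: 0 ∈ A - A always (from a - a). The set is symmetric: if d ∈ A - A then -d ∈ A - A.
Enumerate nonzero differences d = a - a' with a > a' (then include -d):
Positive differences: {1, 2, 5, 6, 7, 8, 9}
Full difference set: {0} ∪ (positive diffs) ∪ (negative diffs).
|A - A| = 1 + 2·7 = 15 (matches direct enumeration: 15).

|A - A| = 15


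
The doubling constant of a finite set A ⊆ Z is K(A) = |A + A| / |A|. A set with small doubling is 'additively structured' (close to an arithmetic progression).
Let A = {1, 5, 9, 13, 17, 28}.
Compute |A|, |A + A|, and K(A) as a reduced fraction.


|A| = 6.
Compute A + A by enumerating all 36 pairs.
A + A = {2, 6, 10, 14, 18, 22, 26, 29, 30, 33, 34, 37, 41, 45, 56}, so |A + A| = 15.
K = |A + A| / |A| = 15/6 = 5/2 ≈ 2.5000.
Reference: AP of size 6 gives K = 11/6 ≈ 1.8333; a fully generic set of size 6 gives K ≈ 3.5000.

|A| = 6, |A + A| = 15, K = 15/6 = 5/2.


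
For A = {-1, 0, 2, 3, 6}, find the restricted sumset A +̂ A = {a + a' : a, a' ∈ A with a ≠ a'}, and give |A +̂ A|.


Restricted sumset: A +̂ A = {a + a' : a ∈ A, a' ∈ A, a ≠ a'}.
Equivalently, take A + A and drop any sum 2a that is achievable ONLY as a + a for a ∈ A (i.e. sums representable only with equal summands).
Enumerate pairs (a, a') with a < a' (symmetric, so each unordered pair gives one sum; this covers all a ≠ a'):
  -1 + 0 = -1
  -1 + 2 = 1
  -1 + 3 = 2
  -1 + 6 = 5
  0 + 2 = 2
  0 + 3 = 3
  0 + 6 = 6
  2 + 3 = 5
  2 + 6 = 8
  3 + 6 = 9
Collected distinct sums: {-1, 1, 2, 3, 5, 6, 8, 9}
|A +̂ A| = 8
(Reference bound: |A +̂ A| ≥ 2|A| - 3 for |A| ≥ 2, with |A| = 5 giving ≥ 7.)

|A +̂ A| = 8


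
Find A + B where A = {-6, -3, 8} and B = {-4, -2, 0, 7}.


A + B = {a + b : a ∈ A, b ∈ B}.
Enumerate all |A|·|B| = 3·4 = 12 pairs (a, b) and collect distinct sums.
a = -6: -6+-4=-10, -6+-2=-8, -6+0=-6, -6+7=1
a = -3: -3+-4=-7, -3+-2=-5, -3+0=-3, -3+7=4
a = 8: 8+-4=4, 8+-2=6, 8+0=8, 8+7=15
Collecting distinct sums: A + B = {-10, -8, -7, -6, -5, -3, 1, 4, 6, 8, 15}
|A + B| = 11

A + B = {-10, -8, -7, -6, -5, -3, 1, 4, 6, 8, 15}


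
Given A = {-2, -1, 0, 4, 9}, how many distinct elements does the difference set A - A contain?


A - A = {a - a' : a, a' ∈ A}; |A| = 5.
Bounds: 2|A|-1 ≤ |A - A| ≤ |A|² - |A| + 1, i.e. 9 ≤ |A - A| ≤ 21.
Note: 0 ∈ A - A always (from a - a). The set is symmetric: if d ∈ A - A then -d ∈ A - A.
Enumerate nonzero differences d = a - a' with a > a' (then include -d):
Positive differences: {1, 2, 4, 5, 6, 9, 10, 11}
Full difference set: {0} ∪ (positive diffs) ∪ (negative diffs).
|A - A| = 1 + 2·8 = 17 (matches direct enumeration: 17).

|A - A| = 17


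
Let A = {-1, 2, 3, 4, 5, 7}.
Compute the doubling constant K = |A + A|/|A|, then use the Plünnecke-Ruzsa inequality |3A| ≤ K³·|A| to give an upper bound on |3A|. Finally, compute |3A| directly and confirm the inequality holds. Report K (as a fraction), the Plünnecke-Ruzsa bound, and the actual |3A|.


|A| = 6.
Step 1: Compute A + A by enumerating all 36 pairs.
A + A = {-2, 1, 2, 3, 4, 5, 6, 7, 8, 9, 10, 11, 12, 14}, so |A + A| = 14.
Step 2: Doubling constant K = |A + A|/|A| = 14/6 = 14/6 ≈ 2.3333.
Step 3: Plünnecke-Ruzsa gives |3A| ≤ K³·|A| = (2.3333)³ · 6 ≈ 76.2222.
Step 4: Compute 3A = A + A + A directly by enumerating all triples (a,b,c) ∈ A³; |3A| = 22.
Step 5: Check 22 ≤ 76.2222? Yes ✓.

K = 14/6, Plünnecke-Ruzsa bound K³|A| ≈ 76.2222, |3A| = 22, inequality holds.


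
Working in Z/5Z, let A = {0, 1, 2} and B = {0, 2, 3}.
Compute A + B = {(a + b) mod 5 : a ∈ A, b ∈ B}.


Work in Z/5Z: reduce every sum a + b modulo 5.
Enumerate all 9 pairs:
a = 0: 0+0=0, 0+2=2, 0+3=3
a = 1: 1+0=1, 1+2=3, 1+3=4
a = 2: 2+0=2, 2+2=4, 2+3=0
Distinct residues collected: {0, 1, 2, 3, 4}
|A + B| = 5 (out of 5 total residues).

A + B = {0, 1, 2, 3, 4}


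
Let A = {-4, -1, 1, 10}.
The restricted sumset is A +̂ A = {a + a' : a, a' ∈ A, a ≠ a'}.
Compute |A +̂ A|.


Restricted sumset: A +̂ A = {a + a' : a ∈ A, a' ∈ A, a ≠ a'}.
Equivalently, take A + A and drop any sum 2a that is achievable ONLY as a + a for a ∈ A (i.e. sums representable only with equal summands).
Enumerate pairs (a, a') with a < a' (symmetric, so each unordered pair gives one sum; this covers all a ≠ a'):
  -4 + -1 = -5
  -4 + 1 = -3
  -4 + 10 = 6
  -1 + 1 = 0
  -1 + 10 = 9
  1 + 10 = 11
Collected distinct sums: {-5, -3, 0, 6, 9, 11}
|A +̂ A| = 6
(Reference bound: |A +̂ A| ≥ 2|A| - 3 for |A| ≥ 2, with |A| = 4 giving ≥ 5.)

|A +̂ A| = 6


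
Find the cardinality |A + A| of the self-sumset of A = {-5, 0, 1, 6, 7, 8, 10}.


A + A = {a + a' : a, a' ∈ A}; |A| = 7.
General bounds: 2|A| - 1 ≤ |A + A| ≤ |A|(|A|+1)/2, i.e. 13 ≤ |A + A| ≤ 28.
Lower bound 2|A|-1 is attained iff A is an arithmetic progression.
Enumerate sums a + a' for a ≤ a' (symmetric, so this suffices):
a = -5: -5+-5=-10, -5+0=-5, -5+1=-4, -5+6=1, -5+7=2, -5+8=3, -5+10=5
a = 0: 0+0=0, 0+1=1, 0+6=6, 0+7=7, 0+8=8, 0+10=10
a = 1: 1+1=2, 1+6=7, 1+7=8, 1+8=9, 1+10=11
a = 6: 6+6=12, 6+7=13, 6+8=14, 6+10=16
a = 7: 7+7=14, 7+8=15, 7+10=17
a = 8: 8+8=16, 8+10=18
a = 10: 10+10=20
Distinct sums: {-10, -5, -4, 0, 1, 2, 3, 5, 6, 7, 8, 9, 10, 11, 12, 13, 14, 15, 16, 17, 18, 20}
|A + A| = 22

|A + A| = 22


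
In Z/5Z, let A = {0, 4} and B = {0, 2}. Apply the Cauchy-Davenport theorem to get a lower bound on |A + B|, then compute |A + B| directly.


Cauchy-Davenport: |A + B| ≥ min(p, |A| + |B| - 1) for A, B nonempty in Z/pZ.
|A| = 2, |B| = 2, p = 5.
CD lower bound = min(5, 2 + 2 - 1) = min(5, 3) = 3.
Compute A + B mod 5 directly:
a = 0: 0+0=0, 0+2=2
a = 4: 4+0=4, 4+2=1
A + B = {0, 1, 2, 4}, so |A + B| = 4.
Verify: 4 ≥ 3? Yes ✓.

CD lower bound = 3, actual |A + B| = 4.


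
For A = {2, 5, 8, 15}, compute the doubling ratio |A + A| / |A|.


|A| = 4.
Compute A + A by enumerating all 16 pairs.
A + A = {4, 7, 10, 13, 16, 17, 20, 23, 30}, so |A + A| = 9.
K = |A + A| / |A| = 9/4 (already in lowest terms) ≈ 2.2500.
Reference: AP of size 4 gives K = 7/4 ≈ 1.7500; a fully generic set of size 4 gives K ≈ 2.5000.

|A| = 4, |A + A| = 9, K = 9/4.


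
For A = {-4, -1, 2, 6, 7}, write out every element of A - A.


A - A = {a - a' : a, a' ∈ A}.
Compute a - a' for each ordered pair (a, a'):
a = -4: -4--4=0, -4--1=-3, -4-2=-6, -4-6=-10, -4-7=-11
a = -1: -1--4=3, -1--1=0, -1-2=-3, -1-6=-7, -1-7=-8
a = 2: 2--4=6, 2--1=3, 2-2=0, 2-6=-4, 2-7=-5
a = 6: 6--4=10, 6--1=7, 6-2=4, 6-6=0, 6-7=-1
a = 7: 7--4=11, 7--1=8, 7-2=5, 7-6=1, 7-7=0
Collecting distinct values (and noting 0 appears from a-a):
A - A = {-11, -10, -8, -7, -6, -5, -4, -3, -1, 0, 1, 3, 4, 5, 6, 7, 8, 10, 11}
|A - A| = 19

A - A = {-11, -10, -8, -7, -6, -5, -4, -3, -1, 0, 1, 3, 4, 5, 6, 7, 8, 10, 11}


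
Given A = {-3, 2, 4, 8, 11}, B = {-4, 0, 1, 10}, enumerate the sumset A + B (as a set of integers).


A + B = {a + b : a ∈ A, b ∈ B}.
Enumerate all |A|·|B| = 5·4 = 20 pairs (a, b) and collect distinct sums.
a = -3: -3+-4=-7, -3+0=-3, -3+1=-2, -3+10=7
a = 2: 2+-4=-2, 2+0=2, 2+1=3, 2+10=12
a = 4: 4+-4=0, 4+0=4, 4+1=5, 4+10=14
a = 8: 8+-4=4, 8+0=8, 8+1=9, 8+10=18
a = 11: 11+-4=7, 11+0=11, 11+1=12, 11+10=21
Collecting distinct sums: A + B = {-7, -3, -2, 0, 2, 3, 4, 5, 7, 8, 9, 11, 12, 14, 18, 21}
|A + B| = 16

A + B = {-7, -3, -2, 0, 2, 3, 4, 5, 7, 8, 9, 11, 12, 14, 18, 21}


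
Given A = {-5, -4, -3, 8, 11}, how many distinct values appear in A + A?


A + A = {a + a' : a, a' ∈ A}; |A| = 5.
General bounds: 2|A| - 1 ≤ |A + A| ≤ |A|(|A|+1)/2, i.e. 9 ≤ |A + A| ≤ 15.
Lower bound 2|A|-1 is attained iff A is an arithmetic progression.
Enumerate sums a + a' for a ≤ a' (symmetric, so this suffices):
a = -5: -5+-5=-10, -5+-4=-9, -5+-3=-8, -5+8=3, -5+11=6
a = -4: -4+-4=-8, -4+-3=-7, -4+8=4, -4+11=7
a = -3: -3+-3=-6, -3+8=5, -3+11=8
a = 8: 8+8=16, 8+11=19
a = 11: 11+11=22
Distinct sums: {-10, -9, -8, -7, -6, 3, 4, 5, 6, 7, 8, 16, 19, 22}
|A + A| = 14

|A + A| = 14


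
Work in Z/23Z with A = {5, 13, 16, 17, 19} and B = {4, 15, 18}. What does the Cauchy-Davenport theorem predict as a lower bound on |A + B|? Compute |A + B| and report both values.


Cauchy-Davenport: |A + B| ≥ min(p, |A| + |B| - 1) for A, B nonempty in Z/pZ.
|A| = 5, |B| = 3, p = 23.
CD lower bound = min(23, 5 + 3 - 1) = min(23, 7) = 7.
Compute A + B mod 23 directly:
a = 5: 5+4=9, 5+15=20, 5+18=0
a = 13: 13+4=17, 13+15=5, 13+18=8
a = 16: 16+4=20, 16+15=8, 16+18=11
a = 17: 17+4=21, 17+15=9, 17+18=12
a = 19: 19+4=0, 19+15=11, 19+18=14
A + B = {0, 5, 8, 9, 11, 12, 14, 17, 20, 21}, so |A + B| = 10.
Verify: 10 ≥ 7? Yes ✓.

CD lower bound = 7, actual |A + B| = 10.


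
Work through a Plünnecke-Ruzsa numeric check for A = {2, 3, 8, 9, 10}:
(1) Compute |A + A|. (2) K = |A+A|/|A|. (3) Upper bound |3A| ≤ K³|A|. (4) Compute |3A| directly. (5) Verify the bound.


|A| = 5.
Step 1: Compute A + A by enumerating all 25 pairs.
A + A = {4, 5, 6, 10, 11, 12, 13, 16, 17, 18, 19, 20}, so |A + A| = 12.
Step 2: Doubling constant K = |A + A|/|A| = 12/5 = 12/5 ≈ 2.4000.
Step 3: Plünnecke-Ruzsa gives |3A| ≤ K³·|A| = (2.4000)³ · 5 ≈ 69.1200.
Step 4: Compute 3A = A + A + A directly by enumerating all triples (a,b,c) ∈ A³; |3A| = 22.
Step 5: Check 22 ≤ 69.1200? Yes ✓.

K = 12/5, Plünnecke-Ruzsa bound K³|A| ≈ 69.1200, |3A| = 22, inequality holds.


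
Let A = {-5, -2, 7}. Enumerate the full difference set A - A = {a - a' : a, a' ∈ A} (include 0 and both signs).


A - A = {a - a' : a, a' ∈ A}.
Compute a - a' for each ordered pair (a, a'):
a = -5: -5--5=0, -5--2=-3, -5-7=-12
a = -2: -2--5=3, -2--2=0, -2-7=-9
a = 7: 7--5=12, 7--2=9, 7-7=0
Collecting distinct values (and noting 0 appears from a-a):
A - A = {-12, -9, -3, 0, 3, 9, 12}
|A - A| = 7

A - A = {-12, -9, -3, 0, 3, 9, 12}


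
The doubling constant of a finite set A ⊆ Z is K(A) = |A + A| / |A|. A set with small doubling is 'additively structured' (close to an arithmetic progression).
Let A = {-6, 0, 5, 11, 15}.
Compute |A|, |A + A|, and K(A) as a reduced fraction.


|A| = 5.
Compute A + A by enumerating all 25 pairs.
A + A = {-12, -6, -1, 0, 5, 9, 10, 11, 15, 16, 20, 22, 26, 30}, so |A + A| = 14.
K = |A + A| / |A| = 14/5 (already in lowest terms) ≈ 2.8000.
Reference: AP of size 5 gives K = 9/5 ≈ 1.8000; a fully generic set of size 5 gives K ≈ 3.0000.

|A| = 5, |A + A| = 14, K = 14/5.


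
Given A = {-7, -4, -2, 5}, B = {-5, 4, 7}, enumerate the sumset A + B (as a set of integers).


A + B = {a + b : a ∈ A, b ∈ B}.
Enumerate all |A|·|B| = 4·3 = 12 pairs (a, b) and collect distinct sums.
a = -7: -7+-5=-12, -7+4=-3, -7+7=0
a = -4: -4+-5=-9, -4+4=0, -4+7=3
a = -2: -2+-5=-7, -2+4=2, -2+7=5
a = 5: 5+-5=0, 5+4=9, 5+7=12
Collecting distinct sums: A + B = {-12, -9, -7, -3, 0, 2, 3, 5, 9, 12}
|A + B| = 10

A + B = {-12, -9, -7, -3, 0, 2, 3, 5, 9, 12}


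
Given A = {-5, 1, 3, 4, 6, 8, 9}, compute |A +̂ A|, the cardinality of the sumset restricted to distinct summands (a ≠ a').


Restricted sumset: A +̂ A = {a + a' : a ∈ A, a' ∈ A, a ≠ a'}.
Equivalently, take A + A and drop any sum 2a that is achievable ONLY as a + a for a ∈ A (i.e. sums representable only with equal summands).
Enumerate pairs (a, a') with a < a' (symmetric, so each unordered pair gives one sum; this covers all a ≠ a'):
  -5 + 1 = -4
  -5 + 3 = -2
  -5 + 4 = -1
  -5 + 6 = 1
  -5 + 8 = 3
  -5 + 9 = 4
  1 + 3 = 4
  1 + 4 = 5
  1 + 6 = 7
  1 + 8 = 9
  1 + 9 = 10
  3 + 4 = 7
  3 + 6 = 9
  3 + 8 = 11
  3 + 9 = 12
  4 + 6 = 10
  4 + 8 = 12
  4 + 9 = 13
  6 + 8 = 14
  6 + 9 = 15
  8 + 9 = 17
Collected distinct sums: {-4, -2, -1, 1, 3, 4, 5, 7, 9, 10, 11, 12, 13, 14, 15, 17}
|A +̂ A| = 16
(Reference bound: |A +̂ A| ≥ 2|A| - 3 for |A| ≥ 2, with |A| = 7 giving ≥ 11.)

|A +̂ A| = 16


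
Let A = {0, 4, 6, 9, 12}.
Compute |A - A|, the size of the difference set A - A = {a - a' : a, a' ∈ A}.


A - A = {a - a' : a, a' ∈ A}; |A| = 5.
Bounds: 2|A|-1 ≤ |A - A| ≤ |A|² - |A| + 1, i.e. 9 ≤ |A - A| ≤ 21.
Note: 0 ∈ A - A always (from a - a). The set is symmetric: if d ∈ A - A then -d ∈ A - A.
Enumerate nonzero differences d = a - a' with a > a' (then include -d):
Positive differences: {2, 3, 4, 5, 6, 8, 9, 12}
Full difference set: {0} ∪ (positive diffs) ∪ (negative diffs).
|A - A| = 1 + 2·8 = 17 (matches direct enumeration: 17).

|A - A| = 17


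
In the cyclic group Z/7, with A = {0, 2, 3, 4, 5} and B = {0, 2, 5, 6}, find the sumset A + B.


Work in Z/7Z: reduce every sum a + b modulo 7.
Enumerate all 20 pairs:
a = 0: 0+0=0, 0+2=2, 0+5=5, 0+6=6
a = 2: 2+0=2, 2+2=4, 2+5=0, 2+6=1
a = 3: 3+0=3, 3+2=5, 3+5=1, 3+6=2
a = 4: 4+0=4, 4+2=6, 4+5=2, 4+6=3
a = 5: 5+0=5, 5+2=0, 5+5=3, 5+6=4
Distinct residues collected: {0, 1, 2, 3, 4, 5, 6}
|A + B| = 7 (out of 7 total residues).

A + B = {0, 1, 2, 3, 4, 5, 6}


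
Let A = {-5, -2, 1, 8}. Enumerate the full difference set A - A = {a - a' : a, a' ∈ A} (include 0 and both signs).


A - A = {a - a' : a, a' ∈ A}.
Compute a - a' for each ordered pair (a, a'):
a = -5: -5--5=0, -5--2=-3, -5-1=-6, -5-8=-13
a = -2: -2--5=3, -2--2=0, -2-1=-3, -2-8=-10
a = 1: 1--5=6, 1--2=3, 1-1=0, 1-8=-7
a = 8: 8--5=13, 8--2=10, 8-1=7, 8-8=0
Collecting distinct values (and noting 0 appears from a-a):
A - A = {-13, -10, -7, -6, -3, 0, 3, 6, 7, 10, 13}
|A - A| = 11

A - A = {-13, -10, -7, -6, -3, 0, 3, 6, 7, 10, 13}


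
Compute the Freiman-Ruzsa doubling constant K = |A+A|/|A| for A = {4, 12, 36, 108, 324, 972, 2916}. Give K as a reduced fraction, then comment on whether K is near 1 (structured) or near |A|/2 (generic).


|A| = 7.
Compute A + A by enumerating all 49 pairs.
A + A = {8, 16, 24, 40, 48, 72, 112, 120, 144, 216, 328, 336, 360, 432, 648, 976, 984, 1008, 1080, 1296, 1944, 2920, 2928, 2952, 3024, 3240, 3888, 5832}, so |A + A| = 28.
K = |A + A| / |A| = 28/7 = 4/1 ≈ 4.0000.
Reference: AP of size 7 gives K = 13/7 ≈ 1.8571; a fully generic set of size 7 gives K ≈ 4.0000.

|A| = 7, |A + A| = 28, K = 28/7 = 4/1.


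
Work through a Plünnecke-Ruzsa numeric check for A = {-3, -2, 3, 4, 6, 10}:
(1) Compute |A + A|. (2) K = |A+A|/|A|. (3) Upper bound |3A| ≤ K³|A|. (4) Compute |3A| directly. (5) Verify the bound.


|A| = 6.
Step 1: Compute A + A by enumerating all 36 pairs.
A + A = {-6, -5, -4, 0, 1, 2, 3, 4, 6, 7, 8, 9, 10, 12, 13, 14, 16, 20}, so |A + A| = 18.
Step 2: Doubling constant K = |A + A|/|A| = 18/6 = 18/6 ≈ 3.0000.
Step 3: Plünnecke-Ruzsa gives |3A| ≤ K³·|A| = (3.0000)³ · 6 ≈ 162.0000.
Step 4: Compute 3A = A + A + A directly by enumerating all triples (a,b,c) ∈ A³; |3A| = 33.
Step 5: Check 33 ≤ 162.0000? Yes ✓.

K = 18/6, Plünnecke-Ruzsa bound K³|A| ≈ 162.0000, |3A| = 33, inequality holds.


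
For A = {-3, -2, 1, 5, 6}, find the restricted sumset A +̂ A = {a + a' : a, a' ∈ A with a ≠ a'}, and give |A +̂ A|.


Restricted sumset: A +̂ A = {a + a' : a ∈ A, a' ∈ A, a ≠ a'}.
Equivalently, take A + A and drop any sum 2a that is achievable ONLY as a + a for a ∈ A (i.e. sums representable only with equal summands).
Enumerate pairs (a, a') with a < a' (symmetric, so each unordered pair gives one sum; this covers all a ≠ a'):
  -3 + -2 = -5
  -3 + 1 = -2
  -3 + 5 = 2
  -3 + 6 = 3
  -2 + 1 = -1
  -2 + 5 = 3
  -2 + 6 = 4
  1 + 5 = 6
  1 + 6 = 7
  5 + 6 = 11
Collected distinct sums: {-5, -2, -1, 2, 3, 4, 6, 7, 11}
|A +̂ A| = 9
(Reference bound: |A +̂ A| ≥ 2|A| - 3 for |A| ≥ 2, with |A| = 5 giving ≥ 7.)

|A +̂ A| = 9
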